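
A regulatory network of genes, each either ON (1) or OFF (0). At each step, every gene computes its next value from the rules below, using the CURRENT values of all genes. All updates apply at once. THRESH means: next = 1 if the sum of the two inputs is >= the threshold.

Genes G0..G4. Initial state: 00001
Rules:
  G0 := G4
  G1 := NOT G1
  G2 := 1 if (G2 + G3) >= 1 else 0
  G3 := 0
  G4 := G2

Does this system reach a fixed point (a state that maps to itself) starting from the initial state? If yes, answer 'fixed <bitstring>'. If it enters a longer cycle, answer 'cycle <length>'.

Answer: cycle 2

Derivation:
Step 0: 00001
Step 1: G0=G4=1 G1=NOT G1=NOT 0=1 G2=(0+0>=1)=0 G3=0(const) G4=G2=0 -> 11000
Step 2: G0=G4=0 G1=NOT G1=NOT 1=0 G2=(0+0>=1)=0 G3=0(const) G4=G2=0 -> 00000
Step 3: G0=G4=0 G1=NOT G1=NOT 0=1 G2=(0+0>=1)=0 G3=0(const) G4=G2=0 -> 01000
Step 4: G0=G4=0 G1=NOT G1=NOT 1=0 G2=(0+0>=1)=0 G3=0(const) G4=G2=0 -> 00000
Cycle of length 2 starting at step 2 -> no fixed point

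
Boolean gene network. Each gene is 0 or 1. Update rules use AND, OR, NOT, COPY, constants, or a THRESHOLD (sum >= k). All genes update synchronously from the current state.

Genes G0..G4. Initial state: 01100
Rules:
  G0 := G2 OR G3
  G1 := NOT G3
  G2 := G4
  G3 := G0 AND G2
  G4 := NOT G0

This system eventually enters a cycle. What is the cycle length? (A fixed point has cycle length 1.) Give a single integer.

Step 0: 01100
Step 1: G0=G2|G3=1|0=1 G1=NOT G3=NOT 0=1 G2=G4=0 G3=G0&G2=0&1=0 G4=NOT G0=NOT 0=1 -> 11001
Step 2: G0=G2|G3=0|0=0 G1=NOT G3=NOT 0=1 G2=G4=1 G3=G0&G2=1&0=0 G4=NOT G0=NOT 1=0 -> 01100
State from step 2 equals state from step 0 -> cycle length 2

Answer: 2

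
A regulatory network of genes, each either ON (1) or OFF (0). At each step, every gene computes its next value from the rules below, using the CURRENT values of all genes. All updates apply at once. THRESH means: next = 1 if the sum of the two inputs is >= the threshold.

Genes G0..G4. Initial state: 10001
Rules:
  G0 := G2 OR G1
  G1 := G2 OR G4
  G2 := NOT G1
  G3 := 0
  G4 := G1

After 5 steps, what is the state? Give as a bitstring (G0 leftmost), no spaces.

Step 1: G0=G2|G1=0|0=0 G1=G2|G4=0|1=1 G2=NOT G1=NOT 0=1 G3=0(const) G4=G1=0 -> 01100
Step 2: G0=G2|G1=1|1=1 G1=G2|G4=1|0=1 G2=NOT G1=NOT 1=0 G3=0(const) G4=G1=1 -> 11001
Step 3: G0=G2|G1=0|1=1 G1=G2|G4=0|1=1 G2=NOT G1=NOT 1=0 G3=0(const) G4=G1=1 -> 11001
Step 4: G0=G2|G1=0|1=1 G1=G2|G4=0|1=1 G2=NOT G1=NOT 1=0 G3=0(const) G4=G1=1 -> 11001
Step 5: G0=G2|G1=0|1=1 G1=G2|G4=0|1=1 G2=NOT G1=NOT 1=0 G3=0(const) G4=G1=1 -> 11001

11001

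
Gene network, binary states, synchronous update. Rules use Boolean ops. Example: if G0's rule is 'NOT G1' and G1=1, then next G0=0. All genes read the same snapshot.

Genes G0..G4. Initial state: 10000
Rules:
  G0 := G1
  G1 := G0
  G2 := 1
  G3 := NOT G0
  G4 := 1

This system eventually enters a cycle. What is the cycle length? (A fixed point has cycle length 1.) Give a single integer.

Step 0: 10000
Step 1: G0=G1=0 G1=G0=1 G2=1(const) G3=NOT G0=NOT 1=0 G4=1(const) -> 01101
Step 2: G0=G1=1 G1=G0=0 G2=1(const) G3=NOT G0=NOT 0=1 G4=1(const) -> 10111
Step 3: G0=G1=0 G1=G0=1 G2=1(const) G3=NOT G0=NOT 1=0 G4=1(const) -> 01101
State from step 3 equals state from step 1 -> cycle length 2

Answer: 2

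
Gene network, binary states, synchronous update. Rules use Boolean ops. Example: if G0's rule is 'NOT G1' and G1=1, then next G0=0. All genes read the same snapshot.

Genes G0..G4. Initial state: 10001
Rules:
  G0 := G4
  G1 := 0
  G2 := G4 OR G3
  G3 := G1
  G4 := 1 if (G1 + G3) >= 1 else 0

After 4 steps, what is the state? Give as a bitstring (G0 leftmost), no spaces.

Step 1: G0=G4=1 G1=0(const) G2=G4|G3=1|0=1 G3=G1=0 G4=(0+0>=1)=0 -> 10100
Step 2: G0=G4=0 G1=0(const) G2=G4|G3=0|0=0 G3=G1=0 G4=(0+0>=1)=0 -> 00000
Step 3: G0=G4=0 G1=0(const) G2=G4|G3=0|0=0 G3=G1=0 G4=(0+0>=1)=0 -> 00000
Step 4: G0=G4=0 G1=0(const) G2=G4|G3=0|0=0 G3=G1=0 G4=(0+0>=1)=0 -> 00000

00000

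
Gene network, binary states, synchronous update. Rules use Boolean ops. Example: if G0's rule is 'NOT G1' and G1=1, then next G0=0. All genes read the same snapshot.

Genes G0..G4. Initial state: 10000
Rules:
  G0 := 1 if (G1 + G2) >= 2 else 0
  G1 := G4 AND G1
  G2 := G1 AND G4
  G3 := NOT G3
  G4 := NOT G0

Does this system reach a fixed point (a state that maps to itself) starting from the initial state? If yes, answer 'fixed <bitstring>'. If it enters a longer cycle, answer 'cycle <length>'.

Step 0: 10000
Step 1: G0=(0+0>=2)=0 G1=G4&G1=0&0=0 G2=G1&G4=0&0=0 G3=NOT G3=NOT 0=1 G4=NOT G0=NOT 1=0 -> 00010
Step 2: G0=(0+0>=2)=0 G1=G4&G1=0&0=0 G2=G1&G4=0&0=0 G3=NOT G3=NOT 1=0 G4=NOT G0=NOT 0=1 -> 00001
Step 3: G0=(0+0>=2)=0 G1=G4&G1=1&0=0 G2=G1&G4=0&1=0 G3=NOT G3=NOT 0=1 G4=NOT G0=NOT 0=1 -> 00011
Step 4: G0=(0+0>=2)=0 G1=G4&G1=1&0=0 G2=G1&G4=0&1=0 G3=NOT G3=NOT 1=0 G4=NOT G0=NOT 0=1 -> 00001
Cycle of length 2 starting at step 2 -> no fixed point

Answer: cycle 2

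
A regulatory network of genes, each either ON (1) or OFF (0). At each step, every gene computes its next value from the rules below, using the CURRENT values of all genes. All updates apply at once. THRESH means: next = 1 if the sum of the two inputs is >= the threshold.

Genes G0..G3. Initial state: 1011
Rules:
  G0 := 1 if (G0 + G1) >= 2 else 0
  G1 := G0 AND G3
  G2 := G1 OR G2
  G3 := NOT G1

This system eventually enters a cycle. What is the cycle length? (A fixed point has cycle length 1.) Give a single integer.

Step 0: 1011
Step 1: G0=(1+0>=2)=0 G1=G0&G3=1&1=1 G2=G1|G2=0|1=1 G3=NOT G1=NOT 0=1 -> 0111
Step 2: G0=(0+1>=2)=0 G1=G0&G3=0&1=0 G2=G1|G2=1|1=1 G3=NOT G1=NOT 1=0 -> 0010
Step 3: G0=(0+0>=2)=0 G1=G0&G3=0&0=0 G2=G1|G2=0|1=1 G3=NOT G1=NOT 0=1 -> 0011
Step 4: G0=(0+0>=2)=0 G1=G0&G3=0&1=0 G2=G1|G2=0|1=1 G3=NOT G1=NOT 0=1 -> 0011
State from step 4 equals state from step 3 -> cycle length 1

Answer: 1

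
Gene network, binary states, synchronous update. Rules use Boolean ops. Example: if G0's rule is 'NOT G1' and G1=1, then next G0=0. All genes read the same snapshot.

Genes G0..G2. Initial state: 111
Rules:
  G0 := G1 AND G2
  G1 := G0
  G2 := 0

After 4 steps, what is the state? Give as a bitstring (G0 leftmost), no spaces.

Step 1: G0=G1&G2=1&1=1 G1=G0=1 G2=0(const) -> 110
Step 2: G0=G1&G2=1&0=0 G1=G0=1 G2=0(const) -> 010
Step 3: G0=G1&G2=1&0=0 G1=G0=0 G2=0(const) -> 000
Step 4: G0=G1&G2=0&0=0 G1=G0=0 G2=0(const) -> 000

000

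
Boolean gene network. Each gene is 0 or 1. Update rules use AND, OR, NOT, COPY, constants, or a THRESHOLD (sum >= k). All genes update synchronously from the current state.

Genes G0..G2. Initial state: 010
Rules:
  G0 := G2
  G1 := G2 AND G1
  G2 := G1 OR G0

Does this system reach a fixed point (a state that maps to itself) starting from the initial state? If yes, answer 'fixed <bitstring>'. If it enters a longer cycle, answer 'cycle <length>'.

Step 0: 010
Step 1: G0=G2=0 G1=G2&G1=0&1=0 G2=G1|G0=1|0=1 -> 001
Step 2: G0=G2=1 G1=G2&G1=1&0=0 G2=G1|G0=0|0=0 -> 100
Step 3: G0=G2=0 G1=G2&G1=0&0=0 G2=G1|G0=0|1=1 -> 001
Cycle of length 2 starting at step 1 -> no fixed point

Answer: cycle 2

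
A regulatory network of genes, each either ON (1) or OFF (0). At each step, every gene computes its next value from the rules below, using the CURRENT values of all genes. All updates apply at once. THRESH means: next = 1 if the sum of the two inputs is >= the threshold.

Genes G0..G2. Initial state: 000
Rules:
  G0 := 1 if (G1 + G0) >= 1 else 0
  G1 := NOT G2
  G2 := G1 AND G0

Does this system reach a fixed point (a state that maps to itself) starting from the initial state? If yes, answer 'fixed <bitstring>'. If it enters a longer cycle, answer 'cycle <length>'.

Answer: cycle 4

Derivation:
Step 0: 000
Step 1: G0=(0+0>=1)=0 G1=NOT G2=NOT 0=1 G2=G1&G0=0&0=0 -> 010
Step 2: G0=(1+0>=1)=1 G1=NOT G2=NOT 0=1 G2=G1&G0=1&0=0 -> 110
Step 3: G0=(1+1>=1)=1 G1=NOT G2=NOT 0=1 G2=G1&G0=1&1=1 -> 111
Step 4: G0=(1+1>=1)=1 G1=NOT G2=NOT 1=0 G2=G1&G0=1&1=1 -> 101
Step 5: G0=(0+1>=1)=1 G1=NOT G2=NOT 1=0 G2=G1&G0=0&1=0 -> 100
Step 6: G0=(0+1>=1)=1 G1=NOT G2=NOT 0=1 G2=G1&G0=0&1=0 -> 110
Cycle of length 4 starting at step 2 -> no fixed point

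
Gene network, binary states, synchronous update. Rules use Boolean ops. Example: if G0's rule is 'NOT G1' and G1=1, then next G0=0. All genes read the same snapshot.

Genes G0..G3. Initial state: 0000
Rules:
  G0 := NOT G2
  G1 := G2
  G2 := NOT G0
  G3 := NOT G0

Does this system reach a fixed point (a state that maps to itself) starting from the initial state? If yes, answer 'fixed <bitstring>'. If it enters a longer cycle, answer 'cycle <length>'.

Answer: cycle 2

Derivation:
Step 0: 0000
Step 1: G0=NOT G2=NOT 0=1 G1=G2=0 G2=NOT G0=NOT 0=1 G3=NOT G0=NOT 0=1 -> 1011
Step 2: G0=NOT G2=NOT 1=0 G1=G2=1 G2=NOT G0=NOT 1=0 G3=NOT G0=NOT 1=0 -> 0100
Step 3: G0=NOT G2=NOT 0=1 G1=G2=0 G2=NOT G0=NOT 0=1 G3=NOT G0=NOT 0=1 -> 1011
Cycle of length 2 starting at step 1 -> no fixed point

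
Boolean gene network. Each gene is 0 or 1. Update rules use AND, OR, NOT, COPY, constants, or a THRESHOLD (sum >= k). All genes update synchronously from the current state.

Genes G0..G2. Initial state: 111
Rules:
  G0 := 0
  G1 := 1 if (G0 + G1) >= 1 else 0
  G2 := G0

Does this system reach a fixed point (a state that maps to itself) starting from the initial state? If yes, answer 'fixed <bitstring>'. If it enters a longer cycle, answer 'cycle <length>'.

Step 0: 111
Step 1: G0=0(const) G1=(1+1>=1)=1 G2=G0=1 -> 011
Step 2: G0=0(const) G1=(0+1>=1)=1 G2=G0=0 -> 010
Step 3: G0=0(const) G1=(0+1>=1)=1 G2=G0=0 -> 010
Fixed point reached at step 2: 010

Answer: fixed 010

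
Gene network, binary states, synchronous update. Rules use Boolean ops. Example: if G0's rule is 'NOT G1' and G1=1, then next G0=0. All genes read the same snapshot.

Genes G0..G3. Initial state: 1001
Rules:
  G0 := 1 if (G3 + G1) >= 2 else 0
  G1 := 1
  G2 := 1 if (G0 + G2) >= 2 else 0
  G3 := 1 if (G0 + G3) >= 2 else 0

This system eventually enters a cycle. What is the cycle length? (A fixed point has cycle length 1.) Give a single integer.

Step 0: 1001
Step 1: G0=(1+0>=2)=0 G1=1(const) G2=(1+0>=2)=0 G3=(1+1>=2)=1 -> 0101
Step 2: G0=(1+1>=2)=1 G1=1(const) G2=(0+0>=2)=0 G3=(0+1>=2)=0 -> 1100
Step 3: G0=(0+1>=2)=0 G1=1(const) G2=(1+0>=2)=0 G3=(1+0>=2)=0 -> 0100
Step 4: G0=(0+1>=2)=0 G1=1(const) G2=(0+0>=2)=0 G3=(0+0>=2)=0 -> 0100
State from step 4 equals state from step 3 -> cycle length 1

Answer: 1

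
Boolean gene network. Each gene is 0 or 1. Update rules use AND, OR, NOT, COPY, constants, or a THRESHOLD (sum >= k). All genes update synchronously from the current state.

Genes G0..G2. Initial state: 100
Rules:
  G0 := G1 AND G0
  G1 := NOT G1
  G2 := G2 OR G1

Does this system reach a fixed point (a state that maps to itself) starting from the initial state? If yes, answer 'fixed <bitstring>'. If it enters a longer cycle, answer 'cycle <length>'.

Answer: cycle 2

Derivation:
Step 0: 100
Step 1: G0=G1&G0=0&1=0 G1=NOT G1=NOT 0=1 G2=G2|G1=0|0=0 -> 010
Step 2: G0=G1&G0=1&0=0 G1=NOT G1=NOT 1=0 G2=G2|G1=0|1=1 -> 001
Step 3: G0=G1&G0=0&0=0 G1=NOT G1=NOT 0=1 G2=G2|G1=1|0=1 -> 011
Step 4: G0=G1&G0=1&0=0 G1=NOT G1=NOT 1=0 G2=G2|G1=1|1=1 -> 001
Cycle of length 2 starting at step 2 -> no fixed point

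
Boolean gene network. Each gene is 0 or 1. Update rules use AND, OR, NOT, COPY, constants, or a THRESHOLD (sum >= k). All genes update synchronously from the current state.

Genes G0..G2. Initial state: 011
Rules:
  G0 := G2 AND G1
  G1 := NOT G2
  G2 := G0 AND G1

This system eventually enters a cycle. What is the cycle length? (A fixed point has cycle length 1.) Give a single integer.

Step 0: 011
Step 1: G0=G2&G1=1&1=1 G1=NOT G2=NOT 1=0 G2=G0&G1=0&1=0 -> 100
Step 2: G0=G2&G1=0&0=0 G1=NOT G2=NOT 0=1 G2=G0&G1=1&0=0 -> 010
Step 3: G0=G2&G1=0&1=0 G1=NOT G2=NOT 0=1 G2=G0&G1=0&1=0 -> 010
State from step 3 equals state from step 2 -> cycle length 1

Answer: 1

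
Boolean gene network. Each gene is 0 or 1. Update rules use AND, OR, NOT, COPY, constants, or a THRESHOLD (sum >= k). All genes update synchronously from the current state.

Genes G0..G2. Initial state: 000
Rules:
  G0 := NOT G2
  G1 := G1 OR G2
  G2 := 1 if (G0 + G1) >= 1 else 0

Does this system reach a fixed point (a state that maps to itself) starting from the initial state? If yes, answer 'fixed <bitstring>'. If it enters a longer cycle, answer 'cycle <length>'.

Step 0: 000
Step 1: G0=NOT G2=NOT 0=1 G1=G1|G2=0|0=0 G2=(0+0>=1)=0 -> 100
Step 2: G0=NOT G2=NOT 0=1 G1=G1|G2=0|0=0 G2=(1+0>=1)=1 -> 101
Step 3: G0=NOT G2=NOT 1=0 G1=G1|G2=0|1=1 G2=(1+0>=1)=1 -> 011
Step 4: G0=NOT G2=NOT 1=0 G1=G1|G2=1|1=1 G2=(0+1>=1)=1 -> 011
Fixed point reached at step 3: 011

Answer: fixed 011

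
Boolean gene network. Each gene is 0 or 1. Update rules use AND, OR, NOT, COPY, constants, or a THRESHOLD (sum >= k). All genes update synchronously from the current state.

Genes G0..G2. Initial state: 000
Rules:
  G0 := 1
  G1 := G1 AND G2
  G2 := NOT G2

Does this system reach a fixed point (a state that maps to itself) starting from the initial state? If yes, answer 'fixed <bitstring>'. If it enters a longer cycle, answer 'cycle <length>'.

Step 0: 000
Step 1: G0=1(const) G1=G1&G2=0&0=0 G2=NOT G2=NOT 0=1 -> 101
Step 2: G0=1(const) G1=G1&G2=0&1=0 G2=NOT G2=NOT 1=0 -> 100
Step 3: G0=1(const) G1=G1&G2=0&0=0 G2=NOT G2=NOT 0=1 -> 101
Cycle of length 2 starting at step 1 -> no fixed point

Answer: cycle 2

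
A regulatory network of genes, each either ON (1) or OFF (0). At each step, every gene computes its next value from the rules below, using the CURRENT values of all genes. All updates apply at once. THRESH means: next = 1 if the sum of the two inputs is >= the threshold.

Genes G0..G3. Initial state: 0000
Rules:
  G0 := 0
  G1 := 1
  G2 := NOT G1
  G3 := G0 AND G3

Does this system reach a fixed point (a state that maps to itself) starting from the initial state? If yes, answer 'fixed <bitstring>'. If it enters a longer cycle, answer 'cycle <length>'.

Step 0: 0000
Step 1: G0=0(const) G1=1(const) G2=NOT G1=NOT 0=1 G3=G0&G3=0&0=0 -> 0110
Step 2: G0=0(const) G1=1(const) G2=NOT G1=NOT 1=0 G3=G0&G3=0&0=0 -> 0100
Step 3: G0=0(const) G1=1(const) G2=NOT G1=NOT 1=0 G3=G0&G3=0&0=0 -> 0100
Fixed point reached at step 2: 0100

Answer: fixed 0100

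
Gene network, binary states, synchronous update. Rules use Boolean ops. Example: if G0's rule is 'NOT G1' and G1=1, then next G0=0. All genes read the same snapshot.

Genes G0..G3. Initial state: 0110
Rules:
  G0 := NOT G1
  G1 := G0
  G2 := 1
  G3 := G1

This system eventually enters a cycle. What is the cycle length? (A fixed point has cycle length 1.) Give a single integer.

Step 0: 0110
Step 1: G0=NOT G1=NOT 1=0 G1=G0=0 G2=1(const) G3=G1=1 -> 0011
Step 2: G0=NOT G1=NOT 0=1 G1=G0=0 G2=1(const) G3=G1=0 -> 1010
Step 3: G0=NOT G1=NOT 0=1 G1=G0=1 G2=1(const) G3=G1=0 -> 1110
Step 4: G0=NOT G1=NOT 1=0 G1=G0=1 G2=1(const) G3=G1=1 -> 0111
Step 5: G0=NOT G1=NOT 1=0 G1=G0=0 G2=1(const) G3=G1=1 -> 0011
State from step 5 equals state from step 1 -> cycle length 4

Answer: 4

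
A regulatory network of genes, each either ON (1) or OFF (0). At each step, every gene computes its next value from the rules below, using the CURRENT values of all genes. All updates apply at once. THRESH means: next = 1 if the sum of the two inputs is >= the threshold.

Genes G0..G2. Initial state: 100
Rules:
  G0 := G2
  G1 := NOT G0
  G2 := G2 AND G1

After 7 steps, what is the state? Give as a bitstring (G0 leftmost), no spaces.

Step 1: G0=G2=0 G1=NOT G0=NOT 1=0 G2=G2&G1=0&0=0 -> 000
Step 2: G0=G2=0 G1=NOT G0=NOT 0=1 G2=G2&G1=0&0=0 -> 010
Step 3: G0=G2=0 G1=NOT G0=NOT 0=1 G2=G2&G1=0&1=0 -> 010
Step 4: G0=G2=0 G1=NOT G0=NOT 0=1 G2=G2&G1=0&1=0 -> 010
Step 5: G0=G2=0 G1=NOT G0=NOT 0=1 G2=G2&G1=0&1=0 -> 010
Step 6: G0=G2=0 G1=NOT G0=NOT 0=1 G2=G2&G1=0&1=0 -> 010
Step 7: G0=G2=0 G1=NOT G0=NOT 0=1 G2=G2&G1=0&1=0 -> 010

010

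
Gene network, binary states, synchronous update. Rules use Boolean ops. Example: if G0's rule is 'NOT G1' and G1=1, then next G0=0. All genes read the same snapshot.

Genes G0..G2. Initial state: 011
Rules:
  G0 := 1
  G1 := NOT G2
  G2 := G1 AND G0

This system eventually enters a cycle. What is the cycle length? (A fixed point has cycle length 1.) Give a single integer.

Step 0: 011
Step 1: G0=1(const) G1=NOT G2=NOT 1=0 G2=G1&G0=1&0=0 -> 100
Step 2: G0=1(const) G1=NOT G2=NOT 0=1 G2=G1&G0=0&1=0 -> 110
Step 3: G0=1(const) G1=NOT G2=NOT 0=1 G2=G1&G0=1&1=1 -> 111
Step 4: G0=1(const) G1=NOT G2=NOT 1=0 G2=G1&G0=1&1=1 -> 101
Step 5: G0=1(const) G1=NOT G2=NOT 1=0 G2=G1&G0=0&1=0 -> 100
State from step 5 equals state from step 1 -> cycle length 4

Answer: 4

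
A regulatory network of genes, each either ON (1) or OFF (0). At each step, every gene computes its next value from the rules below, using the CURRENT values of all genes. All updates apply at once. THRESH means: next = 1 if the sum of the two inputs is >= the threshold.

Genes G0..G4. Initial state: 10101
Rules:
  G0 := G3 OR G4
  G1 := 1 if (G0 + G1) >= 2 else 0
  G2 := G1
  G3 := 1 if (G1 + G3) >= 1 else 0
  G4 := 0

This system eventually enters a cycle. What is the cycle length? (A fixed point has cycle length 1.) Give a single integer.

Answer: 1

Derivation:
Step 0: 10101
Step 1: G0=G3|G4=0|1=1 G1=(1+0>=2)=0 G2=G1=0 G3=(0+0>=1)=0 G4=0(const) -> 10000
Step 2: G0=G3|G4=0|0=0 G1=(1+0>=2)=0 G2=G1=0 G3=(0+0>=1)=0 G4=0(const) -> 00000
Step 3: G0=G3|G4=0|0=0 G1=(0+0>=2)=0 G2=G1=0 G3=(0+0>=1)=0 G4=0(const) -> 00000
State from step 3 equals state from step 2 -> cycle length 1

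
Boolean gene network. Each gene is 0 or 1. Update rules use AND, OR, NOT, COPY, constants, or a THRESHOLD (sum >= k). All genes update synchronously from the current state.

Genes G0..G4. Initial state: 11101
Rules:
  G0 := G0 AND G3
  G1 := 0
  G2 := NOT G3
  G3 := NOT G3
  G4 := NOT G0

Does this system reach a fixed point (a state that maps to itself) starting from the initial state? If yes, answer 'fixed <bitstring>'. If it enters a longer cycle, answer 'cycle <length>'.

Step 0: 11101
Step 1: G0=G0&G3=1&0=0 G1=0(const) G2=NOT G3=NOT 0=1 G3=NOT G3=NOT 0=1 G4=NOT G0=NOT 1=0 -> 00110
Step 2: G0=G0&G3=0&1=0 G1=0(const) G2=NOT G3=NOT 1=0 G3=NOT G3=NOT 1=0 G4=NOT G0=NOT 0=1 -> 00001
Step 3: G0=G0&G3=0&0=0 G1=0(const) G2=NOT G3=NOT 0=1 G3=NOT G3=NOT 0=1 G4=NOT G0=NOT 0=1 -> 00111
Step 4: G0=G0&G3=0&1=0 G1=0(const) G2=NOT G3=NOT 1=0 G3=NOT G3=NOT 1=0 G4=NOT G0=NOT 0=1 -> 00001
Cycle of length 2 starting at step 2 -> no fixed point

Answer: cycle 2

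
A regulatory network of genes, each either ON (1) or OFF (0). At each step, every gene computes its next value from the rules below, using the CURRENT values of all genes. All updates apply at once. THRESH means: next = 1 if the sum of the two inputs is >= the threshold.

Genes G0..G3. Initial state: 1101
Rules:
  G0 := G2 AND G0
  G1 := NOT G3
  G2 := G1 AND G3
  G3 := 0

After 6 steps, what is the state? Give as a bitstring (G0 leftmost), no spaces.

Step 1: G0=G2&G0=0&1=0 G1=NOT G3=NOT 1=0 G2=G1&G3=1&1=1 G3=0(const) -> 0010
Step 2: G0=G2&G0=1&0=0 G1=NOT G3=NOT 0=1 G2=G1&G3=0&0=0 G3=0(const) -> 0100
Step 3: G0=G2&G0=0&0=0 G1=NOT G3=NOT 0=1 G2=G1&G3=1&0=0 G3=0(const) -> 0100
Step 4: G0=G2&G0=0&0=0 G1=NOT G3=NOT 0=1 G2=G1&G3=1&0=0 G3=0(const) -> 0100
Step 5: G0=G2&G0=0&0=0 G1=NOT G3=NOT 0=1 G2=G1&G3=1&0=0 G3=0(const) -> 0100
Step 6: G0=G2&G0=0&0=0 G1=NOT G3=NOT 0=1 G2=G1&G3=1&0=0 G3=0(const) -> 0100

0100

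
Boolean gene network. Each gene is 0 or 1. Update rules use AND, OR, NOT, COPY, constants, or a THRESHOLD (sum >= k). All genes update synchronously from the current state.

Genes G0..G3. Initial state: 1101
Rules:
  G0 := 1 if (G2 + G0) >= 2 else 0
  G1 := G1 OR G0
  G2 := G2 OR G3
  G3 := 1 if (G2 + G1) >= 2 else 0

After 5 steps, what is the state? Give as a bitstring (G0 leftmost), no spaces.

Step 1: G0=(0+1>=2)=0 G1=G1|G0=1|1=1 G2=G2|G3=0|1=1 G3=(0+1>=2)=0 -> 0110
Step 2: G0=(1+0>=2)=0 G1=G1|G0=1|0=1 G2=G2|G3=1|0=1 G3=(1+1>=2)=1 -> 0111
Step 3: G0=(1+0>=2)=0 G1=G1|G0=1|0=1 G2=G2|G3=1|1=1 G3=(1+1>=2)=1 -> 0111
Step 4: G0=(1+0>=2)=0 G1=G1|G0=1|0=1 G2=G2|G3=1|1=1 G3=(1+1>=2)=1 -> 0111
Step 5: G0=(1+0>=2)=0 G1=G1|G0=1|0=1 G2=G2|G3=1|1=1 G3=(1+1>=2)=1 -> 0111

0111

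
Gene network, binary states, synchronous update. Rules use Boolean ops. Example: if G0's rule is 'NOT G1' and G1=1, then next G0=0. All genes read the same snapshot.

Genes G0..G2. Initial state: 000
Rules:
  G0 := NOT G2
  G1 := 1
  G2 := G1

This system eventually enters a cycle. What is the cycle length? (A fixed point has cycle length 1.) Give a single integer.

Answer: 1

Derivation:
Step 0: 000
Step 1: G0=NOT G2=NOT 0=1 G1=1(const) G2=G1=0 -> 110
Step 2: G0=NOT G2=NOT 0=1 G1=1(const) G2=G1=1 -> 111
Step 3: G0=NOT G2=NOT 1=0 G1=1(const) G2=G1=1 -> 011
Step 4: G0=NOT G2=NOT 1=0 G1=1(const) G2=G1=1 -> 011
State from step 4 equals state from step 3 -> cycle length 1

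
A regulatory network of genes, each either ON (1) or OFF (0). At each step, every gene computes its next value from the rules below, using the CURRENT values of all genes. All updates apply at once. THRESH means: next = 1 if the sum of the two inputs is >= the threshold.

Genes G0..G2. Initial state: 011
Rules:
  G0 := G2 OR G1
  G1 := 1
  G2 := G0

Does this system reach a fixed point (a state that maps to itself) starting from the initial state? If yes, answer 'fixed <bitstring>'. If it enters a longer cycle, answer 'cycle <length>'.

Step 0: 011
Step 1: G0=G2|G1=1|1=1 G1=1(const) G2=G0=0 -> 110
Step 2: G0=G2|G1=0|1=1 G1=1(const) G2=G0=1 -> 111
Step 3: G0=G2|G1=1|1=1 G1=1(const) G2=G0=1 -> 111
Fixed point reached at step 2: 111

Answer: fixed 111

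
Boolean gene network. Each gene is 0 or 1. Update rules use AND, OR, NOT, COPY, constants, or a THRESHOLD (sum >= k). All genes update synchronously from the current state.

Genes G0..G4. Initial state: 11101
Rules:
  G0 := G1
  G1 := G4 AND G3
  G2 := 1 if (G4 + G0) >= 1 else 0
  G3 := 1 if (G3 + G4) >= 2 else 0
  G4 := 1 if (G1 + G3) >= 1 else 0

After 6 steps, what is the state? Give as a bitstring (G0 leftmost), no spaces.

Step 1: G0=G1=1 G1=G4&G3=1&0=0 G2=(1+1>=1)=1 G3=(0+1>=2)=0 G4=(1+0>=1)=1 -> 10101
Step 2: G0=G1=0 G1=G4&G3=1&0=0 G2=(1+1>=1)=1 G3=(0+1>=2)=0 G4=(0+0>=1)=0 -> 00100
Step 3: G0=G1=0 G1=G4&G3=0&0=0 G2=(0+0>=1)=0 G3=(0+0>=2)=0 G4=(0+0>=1)=0 -> 00000
Step 4: G0=G1=0 G1=G4&G3=0&0=0 G2=(0+0>=1)=0 G3=(0+0>=2)=0 G4=(0+0>=1)=0 -> 00000
Step 5: G0=G1=0 G1=G4&G3=0&0=0 G2=(0+0>=1)=0 G3=(0+0>=2)=0 G4=(0+0>=1)=0 -> 00000
Step 6: G0=G1=0 G1=G4&G3=0&0=0 G2=(0+0>=1)=0 G3=(0+0>=2)=0 G4=(0+0>=1)=0 -> 00000

00000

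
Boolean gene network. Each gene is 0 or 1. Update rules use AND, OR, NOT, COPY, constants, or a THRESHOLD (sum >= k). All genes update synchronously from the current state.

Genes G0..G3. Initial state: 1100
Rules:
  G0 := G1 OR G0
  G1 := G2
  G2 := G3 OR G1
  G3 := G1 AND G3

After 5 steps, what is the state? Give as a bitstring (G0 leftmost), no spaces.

Step 1: G0=G1|G0=1|1=1 G1=G2=0 G2=G3|G1=0|1=1 G3=G1&G3=1&0=0 -> 1010
Step 2: G0=G1|G0=0|1=1 G1=G2=1 G2=G3|G1=0|0=0 G3=G1&G3=0&0=0 -> 1100
Step 3: G0=G1|G0=1|1=1 G1=G2=0 G2=G3|G1=0|1=1 G3=G1&G3=1&0=0 -> 1010
Step 4: G0=G1|G0=0|1=1 G1=G2=1 G2=G3|G1=0|0=0 G3=G1&G3=0&0=0 -> 1100
Step 5: G0=G1|G0=1|1=1 G1=G2=0 G2=G3|G1=0|1=1 G3=G1&G3=1&0=0 -> 1010

1010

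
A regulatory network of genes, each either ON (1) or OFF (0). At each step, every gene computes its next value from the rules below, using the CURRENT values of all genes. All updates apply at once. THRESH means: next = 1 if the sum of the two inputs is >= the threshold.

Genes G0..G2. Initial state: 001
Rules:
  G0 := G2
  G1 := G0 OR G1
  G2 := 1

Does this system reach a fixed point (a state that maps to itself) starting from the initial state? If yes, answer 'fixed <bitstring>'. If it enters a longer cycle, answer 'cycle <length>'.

Answer: fixed 111

Derivation:
Step 0: 001
Step 1: G0=G2=1 G1=G0|G1=0|0=0 G2=1(const) -> 101
Step 2: G0=G2=1 G1=G0|G1=1|0=1 G2=1(const) -> 111
Step 3: G0=G2=1 G1=G0|G1=1|1=1 G2=1(const) -> 111
Fixed point reached at step 2: 111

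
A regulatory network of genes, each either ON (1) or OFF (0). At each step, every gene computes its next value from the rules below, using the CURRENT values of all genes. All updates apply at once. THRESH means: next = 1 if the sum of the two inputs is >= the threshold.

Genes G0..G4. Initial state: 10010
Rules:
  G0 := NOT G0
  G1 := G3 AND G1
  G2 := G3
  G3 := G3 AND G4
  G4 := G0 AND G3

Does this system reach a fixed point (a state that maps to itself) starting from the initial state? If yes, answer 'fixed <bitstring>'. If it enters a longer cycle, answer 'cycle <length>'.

Answer: cycle 2

Derivation:
Step 0: 10010
Step 1: G0=NOT G0=NOT 1=0 G1=G3&G1=1&0=0 G2=G3=1 G3=G3&G4=1&0=0 G4=G0&G3=1&1=1 -> 00101
Step 2: G0=NOT G0=NOT 0=1 G1=G3&G1=0&0=0 G2=G3=0 G3=G3&G4=0&1=0 G4=G0&G3=0&0=0 -> 10000
Step 3: G0=NOT G0=NOT 1=0 G1=G3&G1=0&0=0 G2=G3=0 G3=G3&G4=0&0=0 G4=G0&G3=1&0=0 -> 00000
Step 4: G0=NOT G0=NOT 0=1 G1=G3&G1=0&0=0 G2=G3=0 G3=G3&G4=0&0=0 G4=G0&G3=0&0=0 -> 10000
Cycle of length 2 starting at step 2 -> no fixed point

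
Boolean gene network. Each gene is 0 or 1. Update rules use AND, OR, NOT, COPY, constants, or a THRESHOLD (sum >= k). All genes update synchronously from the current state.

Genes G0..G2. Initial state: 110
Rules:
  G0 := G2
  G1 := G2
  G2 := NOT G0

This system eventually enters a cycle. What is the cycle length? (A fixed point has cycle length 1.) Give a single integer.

Step 0: 110
Step 1: G0=G2=0 G1=G2=0 G2=NOT G0=NOT 1=0 -> 000
Step 2: G0=G2=0 G1=G2=0 G2=NOT G0=NOT 0=1 -> 001
Step 3: G0=G2=1 G1=G2=1 G2=NOT G0=NOT 0=1 -> 111
Step 4: G0=G2=1 G1=G2=1 G2=NOT G0=NOT 1=0 -> 110
State from step 4 equals state from step 0 -> cycle length 4

Answer: 4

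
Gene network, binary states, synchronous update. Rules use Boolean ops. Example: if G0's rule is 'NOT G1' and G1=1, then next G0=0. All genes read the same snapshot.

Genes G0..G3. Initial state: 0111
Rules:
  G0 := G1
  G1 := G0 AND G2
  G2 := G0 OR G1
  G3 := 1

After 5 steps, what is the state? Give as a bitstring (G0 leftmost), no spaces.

Step 1: G0=G1=1 G1=G0&G2=0&1=0 G2=G0|G1=0|1=1 G3=1(const) -> 1011
Step 2: G0=G1=0 G1=G0&G2=1&1=1 G2=G0|G1=1|0=1 G3=1(const) -> 0111
Step 3: G0=G1=1 G1=G0&G2=0&1=0 G2=G0|G1=0|1=1 G3=1(const) -> 1011
Step 4: G0=G1=0 G1=G0&G2=1&1=1 G2=G0|G1=1|0=1 G3=1(const) -> 0111
Step 5: G0=G1=1 G1=G0&G2=0&1=0 G2=G0|G1=0|1=1 G3=1(const) -> 1011

1011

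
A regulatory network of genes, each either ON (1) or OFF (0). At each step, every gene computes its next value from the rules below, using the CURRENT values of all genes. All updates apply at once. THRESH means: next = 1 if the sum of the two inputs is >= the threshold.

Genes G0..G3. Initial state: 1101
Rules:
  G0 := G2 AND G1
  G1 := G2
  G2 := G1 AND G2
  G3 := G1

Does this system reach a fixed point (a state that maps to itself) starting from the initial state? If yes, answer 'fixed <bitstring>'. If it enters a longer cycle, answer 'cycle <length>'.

Step 0: 1101
Step 1: G0=G2&G1=0&1=0 G1=G2=0 G2=G1&G2=1&0=0 G3=G1=1 -> 0001
Step 2: G0=G2&G1=0&0=0 G1=G2=0 G2=G1&G2=0&0=0 G3=G1=0 -> 0000
Step 3: G0=G2&G1=0&0=0 G1=G2=0 G2=G1&G2=0&0=0 G3=G1=0 -> 0000
Fixed point reached at step 2: 0000

Answer: fixed 0000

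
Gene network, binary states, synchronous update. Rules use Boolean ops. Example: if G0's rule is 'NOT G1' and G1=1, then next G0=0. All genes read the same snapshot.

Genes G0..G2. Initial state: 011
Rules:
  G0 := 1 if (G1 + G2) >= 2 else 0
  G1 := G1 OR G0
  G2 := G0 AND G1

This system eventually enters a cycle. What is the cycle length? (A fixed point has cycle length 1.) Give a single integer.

Answer: 2

Derivation:
Step 0: 011
Step 1: G0=(1+1>=2)=1 G1=G1|G0=1|0=1 G2=G0&G1=0&1=0 -> 110
Step 2: G0=(1+0>=2)=0 G1=G1|G0=1|1=1 G2=G0&G1=1&1=1 -> 011
State from step 2 equals state from step 0 -> cycle length 2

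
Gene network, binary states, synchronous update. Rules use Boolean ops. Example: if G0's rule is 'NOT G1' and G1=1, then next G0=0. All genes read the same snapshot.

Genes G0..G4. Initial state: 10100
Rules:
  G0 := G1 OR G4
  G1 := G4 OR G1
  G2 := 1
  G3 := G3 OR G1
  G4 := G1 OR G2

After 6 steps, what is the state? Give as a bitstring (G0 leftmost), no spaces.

Step 1: G0=G1|G4=0|0=0 G1=G4|G1=0|0=0 G2=1(const) G3=G3|G1=0|0=0 G4=G1|G2=0|1=1 -> 00101
Step 2: G0=G1|G4=0|1=1 G1=G4|G1=1|0=1 G2=1(const) G3=G3|G1=0|0=0 G4=G1|G2=0|1=1 -> 11101
Step 3: G0=G1|G4=1|1=1 G1=G4|G1=1|1=1 G2=1(const) G3=G3|G1=0|1=1 G4=G1|G2=1|1=1 -> 11111
Step 4: G0=G1|G4=1|1=1 G1=G4|G1=1|1=1 G2=1(const) G3=G3|G1=1|1=1 G4=G1|G2=1|1=1 -> 11111
Step 5: G0=G1|G4=1|1=1 G1=G4|G1=1|1=1 G2=1(const) G3=G3|G1=1|1=1 G4=G1|G2=1|1=1 -> 11111
Step 6: G0=G1|G4=1|1=1 G1=G4|G1=1|1=1 G2=1(const) G3=G3|G1=1|1=1 G4=G1|G2=1|1=1 -> 11111

11111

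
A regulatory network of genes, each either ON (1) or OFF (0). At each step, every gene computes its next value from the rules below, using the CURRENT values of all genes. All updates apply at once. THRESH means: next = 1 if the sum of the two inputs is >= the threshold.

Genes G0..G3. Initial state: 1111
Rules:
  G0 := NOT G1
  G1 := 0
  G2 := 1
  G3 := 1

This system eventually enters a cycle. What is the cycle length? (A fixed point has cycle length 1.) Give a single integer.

Answer: 1

Derivation:
Step 0: 1111
Step 1: G0=NOT G1=NOT 1=0 G1=0(const) G2=1(const) G3=1(const) -> 0011
Step 2: G0=NOT G1=NOT 0=1 G1=0(const) G2=1(const) G3=1(const) -> 1011
Step 3: G0=NOT G1=NOT 0=1 G1=0(const) G2=1(const) G3=1(const) -> 1011
State from step 3 equals state from step 2 -> cycle length 1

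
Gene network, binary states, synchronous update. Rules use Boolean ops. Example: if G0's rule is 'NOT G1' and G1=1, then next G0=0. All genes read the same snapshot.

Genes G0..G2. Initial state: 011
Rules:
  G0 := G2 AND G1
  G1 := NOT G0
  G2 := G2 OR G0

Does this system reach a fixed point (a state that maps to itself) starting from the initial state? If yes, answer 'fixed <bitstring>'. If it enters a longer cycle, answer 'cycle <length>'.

Step 0: 011
Step 1: G0=G2&G1=1&1=1 G1=NOT G0=NOT 0=1 G2=G2|G0=1|0=1 -> 111
Step 2: G0=G2&G1=1&1=1 G1=NOT G0=NOT 1=0 G2=G2|G0=1|1=1 -> 101
Step 3: G0=G2&G1=1&0=0 G1=NOT G0=NOT 1=0 G2=G2|G0=1|1=1 -> 001
Step 4: G0=G2&G1=1&0=0 G1=NOT G0=NOT 0=1 G2=G2|G0=1|0=1 -> 011
Cycle of length 4 starting at step 0 -> no fixed point

Answer: cycle 4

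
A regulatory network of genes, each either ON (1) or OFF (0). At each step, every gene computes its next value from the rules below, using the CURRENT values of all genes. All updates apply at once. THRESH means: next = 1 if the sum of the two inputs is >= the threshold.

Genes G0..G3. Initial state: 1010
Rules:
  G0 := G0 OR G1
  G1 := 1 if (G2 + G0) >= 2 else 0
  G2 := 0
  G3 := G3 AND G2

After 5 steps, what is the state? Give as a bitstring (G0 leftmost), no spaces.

Step 1: G0=G0|G1=1|0=1 G1=(1+1>=2)=1 G2=0(const) G3=G3&G2=0&1=0 -> 1100
Step 2: G0=G0|G1=1|1=1 G1=(0+1>=2)=0 G2=0(const) G3=G3&G2=0&0=0 -> 1000
Step 3: G0=G0|G1=1|0=1 G1=(0+1>=2)=0 G2=0(const) G3=G3&G2=0&0=0 -> 1000
Step 4: G0=G0|G1=1|0=1 G1=(0+1>=2)=0 G2=0(const) G3=G3&G2=0&0=0 -> 1000
Step 5: G0=G0|G1=1|0=1 G1=(0+1>=2)=0 G2=0(const) G3=G3&G2=0&0=0 -> 1000

1000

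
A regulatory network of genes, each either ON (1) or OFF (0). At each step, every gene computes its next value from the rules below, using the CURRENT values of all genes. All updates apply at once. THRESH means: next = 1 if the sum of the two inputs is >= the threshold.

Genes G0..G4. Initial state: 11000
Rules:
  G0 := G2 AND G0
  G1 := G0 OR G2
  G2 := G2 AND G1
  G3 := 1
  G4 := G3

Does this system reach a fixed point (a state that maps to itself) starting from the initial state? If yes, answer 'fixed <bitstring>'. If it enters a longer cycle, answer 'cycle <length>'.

Step 0: 11000
Step 1: G0=G2&G0=0&1=0 G1=G0|G2=1|0=1 G2=G2&G1=0&1=0 G3=1(const) G4=G3=0 -> 01010
Step 2: G0=G2&G0=0&0=0 G1=G0|G2=0|0=0 G2=G2&G1=0&1=0 G3=1(const) G4=G3=1 -> 00011
Step 3: G0=G2&G0=0&0=0 G1=G0|G2=0|0=0 G2=G2&G1=0&0=0 G3=1(const) G4=G3=1 -> 00011
Fixed point reached at step 2: 00011

Answer: fixed 00011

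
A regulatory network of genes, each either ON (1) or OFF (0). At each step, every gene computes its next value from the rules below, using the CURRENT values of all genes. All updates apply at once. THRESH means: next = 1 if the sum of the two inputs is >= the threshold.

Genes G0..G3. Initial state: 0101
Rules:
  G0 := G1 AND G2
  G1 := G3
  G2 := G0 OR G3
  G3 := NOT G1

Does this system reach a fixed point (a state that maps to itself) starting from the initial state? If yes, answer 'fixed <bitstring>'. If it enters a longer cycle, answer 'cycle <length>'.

Step 0: 0101
Step 1: G0=G1&G2=1&0=0 G1=G3=1 G2=G0|G3=0|1=1 G3=NOT G1=NOT 1=0 -> 0110
Step 2: G0=G1&G2=1&1=1 G1=G3=0 G2=G0|G3=0|0=0 G3=NOT G1=NOT 1=0 -> 1000
Step 3: G0=G1&G2=0&0=0 G1=G3=0 G2=G0|G3=1|0=1 G3=NOT G1=NOT 0=1 -> 0011
Step 4: G0=G1&G2=0&1=0 G1=G3=1 G2=G0|G3=0|1=1 G3=NOT G1=NOT 0=1 -> 0111
Step 5: G0=G1&G2=1&1=1 G1=G3=1 G2=G0|G3=0|1=1 G3=NOT G1=NOT 1=0 -> 1110
Step 6: G0=G1&G2=1&1=1 G1=G3=0 G2=G0|G3=1|0=1 G3=NOT G1=NOT 1=0 -> 1010
Step 7: G0=G1&G2=0&1=0 G1=G3=0 G2=G0|G3=1|0=1 G3=NOT G1=NOT 0=1 -> 0011
Cycle of length 4 starting at step 3 -> no fixed point

Answer: cycle 4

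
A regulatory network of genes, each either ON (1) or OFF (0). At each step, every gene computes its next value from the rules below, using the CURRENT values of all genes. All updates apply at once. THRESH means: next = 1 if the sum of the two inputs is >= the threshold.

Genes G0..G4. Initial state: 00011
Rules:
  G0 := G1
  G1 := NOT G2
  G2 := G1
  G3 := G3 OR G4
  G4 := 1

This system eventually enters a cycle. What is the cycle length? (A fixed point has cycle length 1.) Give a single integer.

Step 0: 00011
Step 1: G0=G1=0 G1=NOT G2=NOT 0=1 G2=G1=0 G3=G3|G4=1|1=1 G4=1(const) -> 01011
Step 2: G0=G1=1 G1=NOT G2=NOT 0=1 G2=G1=1 G3=G3|G4=1|1=1 G4=1(const) -> 11111
Step 3: G0=G1=1 G1=NOT G2=NOT 1=0 G2=G1=1 G3=G3|G4=1|1=1 G4=1(const) -> 10111
Step 4: G0=G1=0 G1=NOT G2=NOT 1=0 G2=G1=0 G3=G3|G4=1|1=1 G4=1(const) -> 00011
State from step 4 equals state from step 0 -> cycle length 4

Answer: 4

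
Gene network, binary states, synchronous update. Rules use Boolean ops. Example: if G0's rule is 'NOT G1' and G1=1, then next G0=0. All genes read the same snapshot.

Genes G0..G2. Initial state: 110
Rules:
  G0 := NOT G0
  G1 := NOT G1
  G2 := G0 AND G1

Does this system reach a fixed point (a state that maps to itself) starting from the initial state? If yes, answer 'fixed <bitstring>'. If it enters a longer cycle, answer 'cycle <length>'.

Step 0: 110
Step 1: G0=NOT G0=NOT 1=0 G1=NOT G1=NOT 1=0 G2=G0&G1=1&1=1 -> 001
Step 2: G0=NOT G0=NOT 0=1 G1=NOT G1=NOT 0=1 G2=G0&G1=0&0=0 -> 110
Cycle of length 2 starting at step 0 -> no fixed point

Answer: cycle 2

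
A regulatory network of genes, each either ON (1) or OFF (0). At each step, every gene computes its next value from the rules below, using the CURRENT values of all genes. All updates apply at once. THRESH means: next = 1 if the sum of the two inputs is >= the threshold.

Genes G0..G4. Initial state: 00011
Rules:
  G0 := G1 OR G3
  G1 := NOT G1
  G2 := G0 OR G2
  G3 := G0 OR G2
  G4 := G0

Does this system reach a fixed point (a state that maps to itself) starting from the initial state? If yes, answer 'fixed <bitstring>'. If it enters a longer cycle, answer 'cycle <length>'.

Step 0: 00011
Step 1: G0=G1|G3=0|1=1 G1=NOT G1=NOT 0=1 G2=G0|G2=0|0=0 G3=G0|G2=0|0=0 G4=G0=0 -> 11000
Step 2: G0=G1|G3=1|0=1 G1=NOT G1=NOT 1=0 G2=G0|G2=1|0=1 G3=G0|G2=1|0=1 G4=G0=1 -> 10111
Step 3: G0=G1|G3=0|1=1 G1=NOT G1=NOT 0=1 G2=G0|G2=1|1=1 G3=G0|G2=1|1=1 G4=G0=1 -> 11111
Step 4: G0=G1|G3=1|1=1 G1=NOT G1=NOT 1=0 G2=G0|G2=1|1=1 G3=G0|G2=1|1=1 G4=G0=1 -> 10111
Cycle of length 2 starting at step 2 -> no fixed point

Answer: cycle 2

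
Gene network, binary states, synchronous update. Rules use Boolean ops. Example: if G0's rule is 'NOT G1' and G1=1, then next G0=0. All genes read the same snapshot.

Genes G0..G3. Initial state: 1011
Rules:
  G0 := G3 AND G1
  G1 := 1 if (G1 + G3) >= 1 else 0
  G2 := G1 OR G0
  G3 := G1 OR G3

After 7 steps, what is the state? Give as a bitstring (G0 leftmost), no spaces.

Step 1: G0=G3&G1=1&0=0 G1=(0+1>=1)=1 G2=G1|G0=0|1=1 G3=G1|G3=0|1=1 -> 0111
Step 2: G0=G3&G1=1&1=1 G1=(1+1>=1)=1 G2=G1|G0=1|0=1 G3=G1|G3=1|1=1 -> 1111
Step 3: G0=G3&G1=1&1=1 G1=(1+1>=1)=1 G2=G1|G0=1|1=1 G3=G1|G3=1|1=1 -> 1111
Step 4: G0=G3&G1=1&1=1 G1=(1+1>=1)=1 G2=G1|G0=1|1=1 G3=G1|G3=1|1=1 -> 1111
Step 5: G0=G3&G1=1&1=1 G1=(1+1>=1)=1 G2=G1|G0=1|1=1 G3=G1|G3=1|1=1 -> 1111
Step 6: G0=G3&G1=1&1=1 G1=(1+1>=1)=1 G2=G1|G0=1|1=1 G3=G1|G3=1|1=1 -> 1111
Step 7: G0=G3&G1=1&1=1 G1=(1+1>=1)=1 G2=G1|G0=1|1=1 G3=G1|G3=1|1=1 -> 1111

1111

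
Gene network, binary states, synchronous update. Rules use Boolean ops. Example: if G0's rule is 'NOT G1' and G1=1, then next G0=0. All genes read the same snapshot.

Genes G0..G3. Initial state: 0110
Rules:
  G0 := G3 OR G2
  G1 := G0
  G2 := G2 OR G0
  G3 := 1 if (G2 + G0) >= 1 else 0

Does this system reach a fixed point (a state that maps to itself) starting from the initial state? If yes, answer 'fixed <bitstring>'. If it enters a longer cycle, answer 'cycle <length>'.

Step 0: 0110
Step 1: G0=G3|G2=0|1=1 G1=G0=0 G2=G2|G0=1|0=1 G3=(1+0>=1)=1 -> 1011
Step 2: G0=G3|G2=1|1=1 G1=G0=1 G2=G2|G0=1|1=1 G3=(1+1>=1)=1 -> 1111
Step 3: G0=G3|G2=1|1=1 G1=G0=1 G2=G2|G0=1|1=1 G3=(1+1>=1)=1 -> 1111
Fixed point reached at step 2: 1111

Answer: fixed 1111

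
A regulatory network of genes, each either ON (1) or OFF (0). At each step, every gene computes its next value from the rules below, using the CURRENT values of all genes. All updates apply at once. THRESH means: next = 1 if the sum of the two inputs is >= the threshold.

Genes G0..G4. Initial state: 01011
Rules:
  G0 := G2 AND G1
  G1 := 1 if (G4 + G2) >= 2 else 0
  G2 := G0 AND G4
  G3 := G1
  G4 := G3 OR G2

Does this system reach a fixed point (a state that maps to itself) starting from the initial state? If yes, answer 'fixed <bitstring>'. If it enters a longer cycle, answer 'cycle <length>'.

Answer: fixed 00000

Derivation:
Step 0: 01011
Step 1: G0=G2&G1=0&1=0 G1=(1+0>=2)=0 G2=G0&G4=0&1=0 G3=G1=1 G4=G3|G2=1|0=1 -> 00011
Step 2: G0=G2&G1=0&0=0 G1=(1+0>=2)=0 G2=G0&G4=0&1=0 G3=G1=0 G4=G3|G2=1|0=1 -> 00001
Step 3: G0=G2&G1=0&0=0 G1=(1+0>=2)=0 G2=G0&G4=0&1=0 G3=G1=0 G4=G3|G2=0|0=0 -> 00000
Step 4: G0=G2&G1=0&0=0 G1=(0+0>=2)=0 G2=G0&G4=0&0=0 G3=G1=0 G4=G3|G2=0|0=0 -> 00000
Fixed point reached at step 3: 00000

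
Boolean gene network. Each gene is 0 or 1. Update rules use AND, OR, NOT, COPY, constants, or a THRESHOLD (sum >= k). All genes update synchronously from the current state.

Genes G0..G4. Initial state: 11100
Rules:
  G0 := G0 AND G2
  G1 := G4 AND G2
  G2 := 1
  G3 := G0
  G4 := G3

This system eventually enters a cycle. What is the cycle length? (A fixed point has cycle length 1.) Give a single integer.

Step 0: 11100
Step 1: G0=G0&G2=1&1=1 G1=G4&G2=0&1=0 G2=1(const) G3=G0=1 G4=G3=0 -> 10110
Step 2: G0=G0&G2=1&1=1 G1=G4&G2=0&1=0 G2=1(const) G3=G0=1 G4=G3=1 -> 10111
Step 3: G0=G0&G2=1&1=1 G1=G4&G2=1&1=1 G2=1(const) G3=G0=1 G4=G3=1 -> 11111
Step 4: G0=G0&G2=1&1=1 G1=G4&G2=1&1=1 G2=1(const) G3=G0=1 G4=G3=1 -> 11111
State from step 4 equals state from step 3 -> cycle length 1

Answer: 1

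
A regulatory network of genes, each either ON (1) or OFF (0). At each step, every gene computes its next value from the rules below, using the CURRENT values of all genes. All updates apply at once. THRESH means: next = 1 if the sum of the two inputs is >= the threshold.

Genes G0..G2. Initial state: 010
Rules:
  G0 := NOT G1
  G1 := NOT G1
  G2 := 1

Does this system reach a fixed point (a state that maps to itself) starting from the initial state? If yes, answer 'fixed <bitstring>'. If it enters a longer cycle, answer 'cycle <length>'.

Answer: cycle 2

Derivation:
Step 0: 010
Step 1: G0=NOT G1=NOT 1=0 G1=NOT G1=NOT 1=0 G2=1(const) -> 001
Step 2: G0=NOT G1=NOT 0=1 G1=NOT G1=NOT 0=1 G2=1(const) -> 111
Step 3: G0=NOT G1=NOT 1=0 G1=NOT G1=NOT 1=0 G2=1(const) -> 001
Cycle of length 2 starting at step 1 -> no fixed point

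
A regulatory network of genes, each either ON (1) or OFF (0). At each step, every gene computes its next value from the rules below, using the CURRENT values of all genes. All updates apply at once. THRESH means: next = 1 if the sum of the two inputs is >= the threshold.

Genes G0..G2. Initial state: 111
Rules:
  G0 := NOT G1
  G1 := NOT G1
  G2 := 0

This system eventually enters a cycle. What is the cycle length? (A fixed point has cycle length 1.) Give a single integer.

Answer: 2

Derivation:
Step 0: 111
Step 1: G0=NOT G1=NOT 1=0 G1=NOT G1=NOT 1=0 G2=0(const) -> 000
Step 2: G0=NOT G1=NOT 0=1 G1=NOT G1=NOT 0=1 G2=0(const) -> 110
Step 3: G0=NOT G1=NOT 1=0 G1=NOT G1=NOT 1=0 G2=0(const) -> 000
State from step 3 equals state from step 1 -> cycle length 2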